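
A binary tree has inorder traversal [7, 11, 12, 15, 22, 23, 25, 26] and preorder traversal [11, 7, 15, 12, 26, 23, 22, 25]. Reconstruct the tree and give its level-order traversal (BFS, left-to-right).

Inorder:  [7, 11, 12, 15, 22, 23, 25, 26]
Preorder: [11, 7, 15, 12, 26, 23, 22, 25]
Algorithm: preorder visits root first, so consume preorder in order;
for each root, split the current inorder slice at that value into
left-subtree inorder and right-subtree inorder, then recurse.
Recursive splits:
  root=11; inorder splits into left=[7], right=[12, 15, 22, 23, 25, 26]
  root=7; inorder splits into left=[], right=[]
  root=15; inorder splits into left=[12], right=[22, 23, 25, 26]
  root=12; inorder splits into left=[], right=[]
  root=26; inorder splits into left=[22, 23, 25], right=[]
  root=23; inorder splits into left=[22], right=[25]
  root=22; inorder splits into left=[], right=[]
  root=25; inorder splits into left=[], right=[]
Reconstructed level-order: [11, 7, 15, 12, 26, 23, 22, 25]


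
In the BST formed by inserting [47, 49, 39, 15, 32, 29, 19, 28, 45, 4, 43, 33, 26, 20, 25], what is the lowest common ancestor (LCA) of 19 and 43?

Tree insertion order: [47, 49, 39, 15, 32, 29, 19, 28, 45, 4, 43, 33, 26, 20, 25]
Tree (level-order array): [47, 39, 49, 15, 45, None, None, 4, 32, 43, None, None, None, 29, 33, None, None, 19, None, None, None, None, 28, 26, None, 20, None, None, 25]
In a BST, the LCA of p=19, q=43 is the first node v on the
root-to-leaf path with p <= v <= q (go left if both < v, right if both > v).
Walk from root:
  at 47: both 19 and 43 < 47, go left
  at 39: 19 <= 39 <= 43, this is the LCA
LCA = 39


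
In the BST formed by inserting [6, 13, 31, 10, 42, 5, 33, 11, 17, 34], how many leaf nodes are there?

Tree built from: [6, 13, 31, 10, 42, 5, 33, 11, 17, 34]
Tree (level-order array): [6, 5, 13, None, None, 10, 31, None, 11, 17, 42, None, None, None, None, 33, None, None, 34]
Rule: A leaf has 0 children.
Per-node child counts:
  node 6: 2 child(ren)
  node 5: 0 child(ren)
  node 13: 2 child(ren)
  node 10: 1 child(ren)
  node 11: 0 child(ren)
  node 31: 2 child(ren)
  node 17: 0 child(ren)
  node 42: 1 child(ren)
  node 33: 1 child(ren)
  node 34: 0 child(ren)
Matching nodes: [5, 11, 17, 34]
Count of leaf nodes: 4


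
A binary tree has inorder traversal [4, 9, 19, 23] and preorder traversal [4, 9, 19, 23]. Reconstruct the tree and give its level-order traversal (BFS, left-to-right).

Inorder:  [4, 9, 19, 23]
Preorder: [4, 9, 19, 23]
Algorithm: preorder visits root first, so consume preorder in order;
for each root, split the current inorder slice at that value into
left-subtree inorder and right-subtree inorder, then recurse.
Recursive splits:
  root=4; inorder splits into left=[], right=[9, 19, 23]
  root=9; inorder splits into left=[], right=[19, 23]
  root=19; inorder splits into left=[], right=[23]
  root=23; inorder splits into left=[], right=[]
Reconstructed level-order: [4, 9, 19, 23]


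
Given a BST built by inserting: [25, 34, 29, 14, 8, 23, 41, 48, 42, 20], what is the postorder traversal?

Tree insertion order: [25, 34, 29, 14, 8, 23, 41, 48, 42, 20]
Tree (level-order array): [25, 14, 34, 8, 23, 29, 41, None, None, 20, None, None, None, None, 48, None, None, 42]
Postorder traversal: [8, 20, 23, 14, 29, 42, 48, 41, 34, 25]


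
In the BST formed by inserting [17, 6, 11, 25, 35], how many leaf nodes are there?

Tree built from: [17, 6, 11, 25, 35]
Tree (level-order array): [17, 6, 25, None, 11, None, 35]
Rule: A leaf has 0 children.
Per-node child counts:
  node 17: 2 child(ren)
  node 6: 1 child(ren)
  node 11: 0 child(ren)
  node 25: 1 child(ren)
  node 35: 0 child(ren)
Matching nodes: [11, 35]
Count of leaf nodes: 2


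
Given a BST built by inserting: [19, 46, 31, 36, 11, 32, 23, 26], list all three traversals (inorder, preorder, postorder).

Tree insertion order: [19, 46, 31, 36, 11, 32, 23, 26]
Tree (level-order array): [19, 11, 46, None, None, 31, None, 23, 36, None, 26, 32]
Inorder (L, root, R): [11, 19, 23, 26, 31, 32, 36, 46]
Preorder (root, L, R): [19, 11, 46, 31, 23, 26, 36, 32]
Postorder (L, R, root): [11, 26, 23, 32, 36, 31, 46, 19]


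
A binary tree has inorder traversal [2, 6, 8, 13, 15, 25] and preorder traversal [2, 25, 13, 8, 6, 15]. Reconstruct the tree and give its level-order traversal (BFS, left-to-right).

Inorder:  [2, 6, 8, 13, 15, 25]
Preorder: [2, 25, 13, 8, 6, 15]
Algorithm: preorder visits root first, so consume preorder in order;
for each root, split the current inorder slice at that value into
left-subtree inorder and right-subtree inorder, then recurse.
Recursive splits:
  root=2; inorder splits into left=[], right=[6, 8, 13, 15, 25]
  root=25; inorder splits into left=[6, 8, 13, 15], right=[]
  root=13; inorder splits into left=[6, 8], right=[15]
  root=8; inorder splits into left=[6], right=[]
  root=6; inorder splits into left=[], right=[]
  root=15; inorder splits into left=[], right=[]
Reconstructed level-order: [2, 25, 13, 8, 15, 6]


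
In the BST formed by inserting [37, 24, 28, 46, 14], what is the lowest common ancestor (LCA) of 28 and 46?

Tree insertion order: [37, 24, 28, 46, 14]
Tree (level-order array): [37, 24, 46, 14, 28]
In a BST, the LCA of p=28, q=46 is the first node v on the
root-to-leaf path with p <= v <= q (go left if both < v, right if both > v).
Walk from root:
  at 37: 28 <= 37 <= 46, this is the LCA
LCA = 37


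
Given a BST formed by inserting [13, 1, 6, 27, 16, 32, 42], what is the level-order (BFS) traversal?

Tree insertion order: [13, 1, 6, 27, 16, 32, 42]
Tree (level-order array): [13, 1, 27, None, 6, 16, 32, None, None, None, None, None, 42]
BFS from the root, enqueuing left then right child of each popped node:
  queue [13] -> pop 13, enqueue [1, 27], visited so far: [13]
  queue [1, 27] -> pop 1, enqueue [6], visited so far: [13, 1]
  queue [27, 6] -> pop 27, enqueue [16, 32], visited so far: [13, 1, 27]
  queue [6, 16, 32] -> pop 6, enqueue [none], visited so far: [13, 1, 27, 6]
  queue [16, 32] -> pop 16, enqueue [none], visited so far: [13, 1, 27, 6, 16]
  queue [32] -> pop 32, enqueue [42], visited so far: [13, 1, 27, 6, 16, 32]
  queue [42] -> pop 42, enqueue [none], visited so far: [13, 1, 27, 6, 16, 32, 42]
Result: [13, 1, 27, 6, 16, 32, 42]


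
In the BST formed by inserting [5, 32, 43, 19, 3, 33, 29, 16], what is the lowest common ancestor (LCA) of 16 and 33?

Tree insertion order: [5, 32, 43, 19, 3, 33, 29, 16]
Tree (level-order array): [5, 3, 32, None, None, 19, 43, 16, 29, 33]
In a BST, the LCA of p=16, q=33 is the first node v on the
root-to-leaf path with p <= v <= q (go left if both < v, right if both > v).
Walk from root:
  at 5: both 16 and 33 > 5, go right
  at 32: 16 <= 32 <= 33, this is the LCA
LCA = 32


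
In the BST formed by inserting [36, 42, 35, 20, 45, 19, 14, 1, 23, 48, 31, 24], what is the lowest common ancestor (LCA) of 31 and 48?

Tree insertion order: [36, 42, 35, 20, 45, 19, 14, 1, 23, 48, 31, 24]
Tree (level-order array): [36, 35, 42, 20, None, None, 45, 19, 23, None, 48, 14, None, None, 31, None, None, 1, None, 24]
In a BST, the LCA of p=31, q=48 is the first node v on the
root-to-leaf path with p <= v <= q (go left if both < v, right if both > v).
Walk from root:
  at 36: 31 <= 36 <= 48, this is the LCA
LCA = 36


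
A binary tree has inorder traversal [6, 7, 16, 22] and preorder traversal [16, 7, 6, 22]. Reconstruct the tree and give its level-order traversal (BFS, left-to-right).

Inorder:  [6, 7, 16, 22]
Preorder: [16, 7, 6, 22]
Algorithm: preorder visits root first, so consume preorder in order;
for each root, split the current inorder slice at that value into
left-subtree inorder and right-subtree inorder, then recurse.
Recursive splits:
  root=16; inorder splits into left=[6, 7], right=[22]
  root=7; inorder splits into left=[6], right=[]
  root=6; inorder splits into left=[], right=[]
  root=22; inorder splits into left=[], right=[]
Reconstructed level-order: [16, 7, 22, 6]


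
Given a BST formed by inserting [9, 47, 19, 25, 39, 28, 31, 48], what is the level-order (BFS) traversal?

Tree insertion order: [9, 47, 19, 25, 39, 28, 31, 48]
Tree (level-order array): [9, None, 47, 19, 48, None, 25, None, None, None, 39, 28, None, None, 31]
BFS from the root, enqueuing left then right child of each popped node:
  queue [9] -> pop 9, enqueue [47], visited so far: [9]
  queue [47] -> pop 47, enqueue [19, 48], visited so far: [9, 47]
  queue [19, 48] -> pop 19, enqueue [25], visited so far: [9, 47, 19]
  queue [48, 25] -> pop 48, enqueue [none], visited so far: [9, 47, 19, 48]
  queue [25] -> pop 25, enqueue [39], visited so far: [9, 47, 19, 48, 25]
  queue [39] -> pop 39, enqueue [28], visited so far: [9, 47, 19, 48, 25, 39]
  queue [28] -> pop 28, enqueue [31], visited so far: [9, 47, 19, 48, 25, 39, 28]
  queue [31] -> pop 31, enqueue [none], visited so far: [9, 47, 19, 48, 25, 39, 28, 31]
Result: [9, 47, 19, 48, 25, 39, 28, 31]


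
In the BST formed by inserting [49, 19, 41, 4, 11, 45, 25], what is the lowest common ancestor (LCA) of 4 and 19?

Tree insertion order: [49, 19, 41, 4, 11, 45, 25]
Tree (level-order array): [49, 19, None, 4, 41, None, 11, 25, 45]
In a BST, the LCA of p=4, q=19 is the first node v on the
root-to-leaf path with p <= v <= q (go left if both < v, right if both > v).
Walk from root:
  at 49: both 4 and 19 < 49, go left
  at 19: 4 <= 19 <= 19, this is the LCA
LCA = 19


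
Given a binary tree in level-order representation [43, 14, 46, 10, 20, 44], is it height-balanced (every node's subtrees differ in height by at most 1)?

Tree (level-order array): [43, 14, 46, 10, 20, 44]
Definition: a tree is height-balanced if, at every node, |h(left) - h(right)| <= 1 (empty subtree has height -1).
Bottom-up per-node check:
  node 10: h_left=-1, h_right=-1, diff=0 [OK], height=0
  node 20: h_left=-1, h_right=-1, diff=0 [OK], height=0
  node 14: h_left=0, h_right=0, diff=0 [OK], height=1
  node 44: h_left=-1, h_right=-1, diff=0 [OK], height=0
  node 46: h_left=0, h_right=-1, diff=1 [OK], height=1
  node 43: h_left=1, h_right=1, diff=0 [OK], height=2
All nodes satisfy the balance condition.
Result: Balanced


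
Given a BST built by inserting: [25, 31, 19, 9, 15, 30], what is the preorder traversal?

Tree insertion order: [25, 31, 19, 9, 15, 30]
Tree (level-order array): [25, 19, 31, 9, None, 30, None, None, 15]
Preorder traversal: [25, 19, 9, 15, 31, 30]


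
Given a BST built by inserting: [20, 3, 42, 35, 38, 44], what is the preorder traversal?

Tree insertion order: [20, 3, 42, 35, 38, 44]
Tree (level-order array): [20, 3, 42, None, None, 35, 44, None, 38]
Preorder traversal: [20, 3, 42, 35, 38, 44]


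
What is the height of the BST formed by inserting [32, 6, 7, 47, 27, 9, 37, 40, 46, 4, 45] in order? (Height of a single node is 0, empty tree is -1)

Insertion order: [32, 6, 7, 47, 27, 9, 37, 40, 46, 4, 45]
Tree (level-order array): [32, 6, 47, 4, 7, 37, None, None, None, None, 27, None, 40, 9, None, None, 46, None, None, 45]
Compute height bottom-up (empty subtree = -1):
  height(4) = 1 + max(-1, -1) = 0
  height(9) = 1 + max(-1, -1) = 0
  height(27) = 1 + max(0, -1) = 1
  height(7) = 1 + max(-1, 1) = 2
  height(6) = 1 + max(0, 2) = 3
  height(45) = 1 + max(-1, -1) = 0
  height(46) = 1 + max(0, -1) = 1
  height(40) = 1 + max(-1, 1) = 2
  height(37) = 1 + max(-1, 2) = 3
  height(47) = 1 + max(3, -1) = 4
  height(32) = 1 + max(3, 4) = 5
Height = 5


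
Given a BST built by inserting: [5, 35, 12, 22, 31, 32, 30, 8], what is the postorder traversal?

Tree insertion order: [5, 35, 12, 22, 31, 32, 30, 8]
Tree (level-order array): [5, None, 35, 12, None, 8, 22, None, None, None, 31, 30, 32]
Postorder traversal: [8, 30, 32, 31, 22, 12, 35, 5]


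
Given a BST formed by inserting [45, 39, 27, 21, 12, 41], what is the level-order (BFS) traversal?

Tree insertion order: [45, 39, 27, 21, 12, 41]
Tree (level-order array): [45, 39, None, 27, 41, 21, None, None, None, 12]
BFS from the root, enqueuing left then right child of each popped node:
  queue [45] -> pop 45, enqueue [39], visited so far: [45]
  queue [39] -> pop 39, enqueue [27, 41], visited so far: [45, 39]
  queue [27, 41] -> pop 27, enqueue [21], visited so far: [45, 39, 27]
  queue [41, 21] -> pop 41, enqueue [none], visited so far: [45, 39, 27, 41]
  queue [21] -> pop 21, enqueue [12], visited so far: [45, 39, 27, 41, 21]
  queue [12] -> pop 12, enqueue [none], visited so far: [45, 39, 27, 41, 21, 12]
Result: [45, 39, 27, 41, 21, 12]


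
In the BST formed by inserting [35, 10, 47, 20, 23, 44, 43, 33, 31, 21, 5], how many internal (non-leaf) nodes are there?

Tree built from: [35, 10, 47, 20, 23, 44, 43, 33, 31, 21, 5]
Tree (level-order array): [35, 10, 47, 5, 20, 44, None, None, None, None, 23, 43, None, 21, 33, None, None, None, None, 31]
Rule: An internal node has at least one child.
Per-node child counts:
  node 35: 2 child(ren)
  node 10: 2 child(ren)
  node 5: 0 child(ren)
  node 20: 1 child(ren)
  node 23: 2 child(ren)
  node 21: 0 child(ren)
  node 33: 1 child(ren)
  node 31: 0 child(ren)
  node 47: 1 child(ren)
  node 44: 1 child(ren)
  node 43: 0 child(ren)
Matching nodes: [35, 10, 20, 23, 33, 47, 44]
Count of internal (non-leaf) nodes: 7


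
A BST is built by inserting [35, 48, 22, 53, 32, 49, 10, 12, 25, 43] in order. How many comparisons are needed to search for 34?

Search path for 34: 35 -> 22 -> 32
Found: False
Comparisons: 3


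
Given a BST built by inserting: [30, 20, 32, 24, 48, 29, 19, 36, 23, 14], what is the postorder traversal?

Tree insertion order: [30, 20, 32, 24, 48, 29, 19, 36, 23, 14]
Tree (level-order array): [30, 20, 32, 19, 24, None, 48, 14, None, 23, 29, 36]
Postorder traversal: [14, 19, 23, 29, 24, 20, 36, 48, 32, 30]


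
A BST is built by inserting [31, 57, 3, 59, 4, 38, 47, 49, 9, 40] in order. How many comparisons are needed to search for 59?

Search path for 59: 31 -> 57 -> 59
Found: True
Comparisons: 3


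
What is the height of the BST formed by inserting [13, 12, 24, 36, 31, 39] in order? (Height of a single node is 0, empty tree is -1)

Insertion order: [13, 12, 24, 36, 31, 39]
Tree (level-order array): [13, 12, 24, None, None, None, 36, 31, 39]
Compute height bottom-up (empty subtree = -1):
  height(12) = 1 + max(-1, -1) = 0
  height(31) = 1 + max(-1, -1) = 0
  height(39) = 1 + max(-1, -1) = 0
  height(36) = 1 + max(0, 0) = 1
  height(24) = 1 + max(-1, 1) = 2
  height(13) = 1 + max(0, 2) = 3
Height = 3


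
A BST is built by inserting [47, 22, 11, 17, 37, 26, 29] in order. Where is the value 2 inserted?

Starting tree (level order): [47, 22, None, 11, 37, None, 17, 26, None, None, None, None, 29]
Insertion path: 47 -> 22 -> 11
Result: insert 2 as left child of 11
Final tree (level order): [47, 22, None, 11, 37, 2, 17, 26, None, None, None, None, None, None, 29]


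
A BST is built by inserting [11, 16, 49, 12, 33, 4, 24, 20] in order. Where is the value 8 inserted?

Starting tree (level order): [11, 4, 16, None, None, 12, 49, None, None, 33, None, 24, None, 20]
Insertion path: 11 -> 4
Result: insert 8 as right child of 4
Final tree (level order): [11, 4, 16, None, 8, 12, 49, None, None, None, None, 33, None, 24, None, 20]


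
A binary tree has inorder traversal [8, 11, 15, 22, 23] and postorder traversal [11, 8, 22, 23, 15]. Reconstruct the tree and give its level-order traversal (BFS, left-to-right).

Inorder:   [8, 11, 15, 22, 23]
Postorder: [11, 8, 22, 23, 15]
Algorithm: postorder visits root last, so walk postorder right-to-left;
each value is the root of the current inorder slice — split it at that
value, recurse on the right subtree first, then the left.
Recursive splits:
  root=15; inorder splits into left=[8, 11], right=[22, 23]
  root=23; inorder splits into left=[22], right=[]
  root=22; inorder splits into left=[], right=[]
  root=8; inorder splits into left=[], right=[11]
  root=11; inorder splits into left=[], right=[]
Reconstructed level-order: [15, 8, 23, 11, 22]


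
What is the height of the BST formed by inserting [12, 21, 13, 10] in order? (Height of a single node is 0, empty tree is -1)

Insertion order: [12, 21, 13, 10]
Tree (level-order array): [12, 10, 21, None, None, 13]
Compute height bottom-up (empty subtree = -1):
  height(10) = 1 + max(-1, -1) = 0
  height(13) = 1 + max(-1, -1) = 0
  height(21) = 1 + max(0, -1) = 1
  height(12) = 1 + max(0, 1) = 2
Height = 2


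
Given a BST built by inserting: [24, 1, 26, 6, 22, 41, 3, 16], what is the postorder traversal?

Tree insertion order: [24, 1, 26, 6, 22, 41, 3, 16]
Tree (level-order array): [24, 1, 26, None, 6, None, 41, 3, 22, None, None, None, None, 16]
Postorder traversal: [3, 16, 22, 6, 1, 41, 26, 24]


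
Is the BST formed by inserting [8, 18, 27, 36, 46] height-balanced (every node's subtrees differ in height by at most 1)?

Tree (level-order array): [8, None, 18, None, 27, None, 36, None, 46]
Definition: a tree is height-balanced if, at every node, |h(left) - h(right)| <= 1 (empty subtree has height -1).
Bottom-up per-node check:
  node 46: h_left=-1, h_right=-1, diff=0 [OK], height=0
  node 36: h_left=-1, h_right=0, diff=1 [OK], height=1
  node 27: h_left=-1, h_right=1, diff=2 [FAIL (|-1-1|=2 > 1)], height=2
  node 18: h_left=-1, h_right=2, diff=3 [FAIL (|-1-2|=3 > 1)], height=3
  node 8: h_left=-1, h_right=3, diff=4 [FAIL (|-1-3|=4 > 1)], height=4
Node 27 violates the condition: |-1 - 1| = 2 > 1.
Result: Not balanced


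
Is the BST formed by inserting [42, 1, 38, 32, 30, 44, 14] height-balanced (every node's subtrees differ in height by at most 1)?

Tree (level-order array): [42, 1, 44, None, 38, None, None, 32, None, 30, None, 14]
Definition: a tree is height-balanced if, at every node, |h(left) - h(right)| <= 1 (empty subtree has height -1).
Bottom-up per-node check:
  node 14: h_left=-1, h_right=-1, diff=0 [OK], height=0
  node 30: h_left=0, h_right=-1, diff=1 [OK], height=1
  node 32: h_left=1, h_right=-1, diff=2 [FAIL (|1--1|=2 > 1)], height=2
  node 38: h_left=2, h_right=-1, diff=3 [FAIL (|2--1|=3 > 1)], height=3
  node 1: h_left=-1, h_right=3, diff=4 [FAIL (|-1-3|=4 > 1)], height=4
  node 44: h_left=-1, h_right=-1, diff=0 [OK], height=0
  node 42: h_left=4, h_right=0, diff=4 [FAIL (|4-0|=4 > 1)], height=5
Node 32 violates the condition: |1 - -1| = 2 > 1.
Result: Not balanced


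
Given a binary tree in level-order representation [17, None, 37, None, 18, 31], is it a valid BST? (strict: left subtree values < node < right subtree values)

Level-order array: [17, None, 37, None, 18, 31]
Validate using subtree bounds (lo, hi): at each node, require lo < value < hi,
then recurse left with hi=value and right with lo=value.
Preorder trace (stopping at first violation):
  at node 17 with bounds (-inf, +inf): OK
  at node 37 with bounds (17, +inf): OK
  at node 18 with bounds (37, +inf): VIOLATION
Node 18 violates its bound: not (37 < 18 < +inf).
Result: Not a valid BST


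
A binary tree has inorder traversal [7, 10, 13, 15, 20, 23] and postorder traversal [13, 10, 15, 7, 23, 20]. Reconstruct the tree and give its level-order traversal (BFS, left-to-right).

Inorder:   [7, 10, 13, 15, 20, 23]
Postorder: [13, 10, 15, 7, 23, 20]
Algorithm: postorder visits root last, so walk postorder right-to-left;
each value is the root of the current inorder slice — split it at that
value, recurse on the right subtree first, then the left.
Recursive splits:
  root=20; inorder splits into left=[7, 10, 13, 15], right=[23]
  root=23; inorder splits into left=[], right=[]
  root=7; inorder splits into left=[], right=[10, 13, 15]
  root=15; inorder splits into left=[10, 13], right=[]
  root=10; inorder splits into left=[], right=[13]
  root=13; inorder splits into left=[], right=[]
Reconstructed level-order: [20, 7, 23, 15, 10, 13]


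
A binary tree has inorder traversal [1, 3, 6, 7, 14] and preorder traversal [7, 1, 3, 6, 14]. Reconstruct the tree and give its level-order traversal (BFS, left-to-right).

Inorder:  [1, 3, 6, 7, 14]
Preorder: [7, 1, 3, 6, 14]
Algorithm: preorder visits root first, so consume preorder in order;
for each root, split the current inorder slice at that value into
left-subtree inorder and right-subtree inorder, then recurse.
Recursive splits:
  root=7; inorder splits into left=[1, 3, 6], right=[14]
  root=1; inorder splits into left=[], right=[3, 6]
  root=3; inorder splits into left=[], right=[6]
  root=6; inorder splits into left=[], right=[]
  root=14; inorder splits into left=[], right=[]
Reconstructed level-order: [7, 1, 14, 3, 6]


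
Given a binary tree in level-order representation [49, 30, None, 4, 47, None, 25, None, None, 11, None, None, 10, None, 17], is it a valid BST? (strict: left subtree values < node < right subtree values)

Level-order array: [49, 30, None, 4, 47, None, 25, None, None, 11, None, None, 10, None, 17]
Validate using subtree bounds (lo, hi): at each node, require lo < value < hi,
then recurse left with hi=value and right with lo=value.
Preorder trace (stopping at first violation):
  at node 49 with bounds (-inf, +inf): OK
  at node 30 with bounds (-inf, 49): OK
  at node 4 with bounds (-inf, 30): OK
  at node 25 with bounds (4, 30): OK
  at node 11 with bounds (4, 25): OK
  at node 10 with bounds (11, 25): VIOLATION
Node 10 violates its bound: not (11 < 10 < 25).
Result: Not a valid BST


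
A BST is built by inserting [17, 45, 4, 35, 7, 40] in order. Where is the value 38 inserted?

Starting tree (level order): [17, 4, 45, None, 7, 35, None, None, None, None, 40]
Insertion path: 17 -> 45 -> 35 -> 40
Result: insert 38 as left child of 40
Final tree (level order): [17, 4, 45, None, 7, 35, None, None, None, None, 40, 38]


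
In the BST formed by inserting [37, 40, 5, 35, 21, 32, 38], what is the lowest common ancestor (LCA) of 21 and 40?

Tree insertion order: [37, 40, 5, 35, 21, 32, 38]
Tree (level-order array): [37, 5, 40, None, 35, 38, None, 21, None, None, None, None, 32]
In a BST, the LCA of p=21, q=40 is the first node v on the
root-to-leaf path with p <= v <= q (go left if both < v, right if both > v).
Walk from root:
  at 37: 21 <= 37 <= 40, this is the LCA
LCA = 37


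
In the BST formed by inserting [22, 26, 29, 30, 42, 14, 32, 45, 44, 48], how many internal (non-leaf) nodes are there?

Tree built from: [22, 26, 29, 30, 42, 14, 32, 45, 44, 48]
Tree (level-order array): [22, 14, 26, None, None, None, 29, None, 30, None, 42, 32, 45, None, None, 44, 48]
Rule: An internal node has at least one child.
Per-node child counts:
  node 22: 2 child(ren)
  node 14: 0 child(ren)
  node 26: 1 child(ren)
  node 29: 1 child(ren)
  node 30: 1 child(ren)
  node 42: 2 child(ren)
  node 32: 0 child(ren)
  node 45: 2 child(ren)
  node 44: 0 child(ren)
  node 48: 0 child(ren)
Matching nodes: [22, 26, 29, 30, 42, 45]
Count of internal (non-leaf) nodes: 6


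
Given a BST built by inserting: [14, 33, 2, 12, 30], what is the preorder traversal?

Tree insertion order: [14, 33, 2, 12, 30]
Tree (level-order array): [14, 2, 33, None, 12, 30]
Preorder traversal: [14, 2, 12, 33, 30]


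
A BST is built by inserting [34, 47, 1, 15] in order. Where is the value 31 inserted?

Starting tree (level order): [34, 1, 47, None, 15]
Insertion path: 34 -> 1 -> 15
Result: insert 31 as right child of 15
Final tree (level order): [34, 1, 47, None, 15, None, None, None, 31]


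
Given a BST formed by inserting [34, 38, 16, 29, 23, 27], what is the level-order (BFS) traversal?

Tree insertion order: [34, 38, 16, 29, 23, 27]
Tree (level-order array): [34, 16, 38, None, 29, None, None, 23, None, None, 27]
BFS from the root, enqueuing left then right child of each popped node:
  queue [34] -> pop 34, enqueue [16, 38], visited so far: [34]
  queue [16, 38] -> pop 16, enqueue [29], visited so far: [34, 16]
  queue [38, 29] -> pop 38, enqueue [none], visited so far: [34, 16, 38]
  queue [29] -> pop 29, enqueue [23], visited so far: [34, 16, 38, 29]
  queue [23] -> pop 23, enqueue [27], visited so far: [34, 16, 38, 29, 23]
  queue [27] -> pop 27, enqueue [none], visited so far: [34, 16, 38, 29, 23, 27]
Result: [34, 16, 38, 29, 23, 27]


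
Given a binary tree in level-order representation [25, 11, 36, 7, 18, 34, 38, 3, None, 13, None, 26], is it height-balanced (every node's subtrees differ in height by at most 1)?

Tree (level-order array): [25, 11, 36, 7, 18, 34, 38, 3, None, 13, None, 26]
Definition: a tree is height-balanced if, at every node, |h(left) - h(right)| <= 1 (empty subtree has height -1).
Bottom-up per-node check:
  node 3: h_left=-1, h_right=-1, diff=0 [OK], height=0
  node 7: h_left=0, h_right=-1, diff=1 [OK], height=1
  node 13: h_left=-1, h_right=-1, diff=0 [OK], height=0
  node 18: h_left=0, h_right=-1, diff=1 [OK], height=1
  node 11: h_left=1, h_right=1, diff=0 [OK], height=2
  node 26: h_left=-1, h_right=-1, diff=0 [OK], height=0
  node 34: h_left=0, h_right=-1, diff=1 [OK], height=1
  node 38: h_left=-1, h_right=-1, diff=0 [OK], height=0
  node 36: h_left=1, h_right=0, diff=1 [OK], height=2
  node 25: h_left=2, h_right=2, diff=0 [OK], height=3
All nodes satisfy the balance condition.
Result: Balanced


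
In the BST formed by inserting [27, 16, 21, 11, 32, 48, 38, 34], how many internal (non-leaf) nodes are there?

Tree built from: [27, 16, 21, 11, 32, 48, 38, 34]
Tree (level-order array): [27, 16, 32, 11, 21, None, 48, None, None, None, None, 38, None, 34]
Rule: An internal node has at least one child.
Per-node child counts:
  node 27: 2 child(ren)
  node 16: 2 child(ren)
  node 11: 0 child(ren)
  node 21: 0 child(ren)
  node 32: 1 child(ren)
  node 48: 1 child(ren)
  node 38: 1 child(ren)
  node 34: 0 child(ren)
Matching nodes: [27, 16, 32, 48, 38]
Count of internal (non-leaf) nodes: 5


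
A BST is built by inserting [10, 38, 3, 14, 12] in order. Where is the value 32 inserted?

Starting tree (level order): [10, 3, 38, None, None, 14, None, 12]
Insertion path: 10 -> 38 -> 14
Result: insert 32 as right child of 14
Final tree (level order): [10, 3, 38, None, None, 14, None, 12, 32]


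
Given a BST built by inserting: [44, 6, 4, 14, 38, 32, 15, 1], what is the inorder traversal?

Tree insertion order: [44, 6, 4, 14, 38, 32, 15, 1]
Tree (level-order array): [44, 6, None, 4, 14, 1, None, None, 38, None, None, 32, None, 15]
Inorder traversal: [1, 4, 6, 14, 15, 32, 38, 44]


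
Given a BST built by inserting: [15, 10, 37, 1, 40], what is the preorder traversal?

Tree insertion order: [15, 10, 37, 1, 40]
Tree (level-order array): [15, 10, 37, 1, None, None, 40]
Preorder traversal: [15, 10, 1, 37, 40]


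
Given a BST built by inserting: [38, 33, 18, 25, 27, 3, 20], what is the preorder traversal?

Tree insertion order: [38, 33, 18, 25, 27, 3, 20]
Tree (level-order array): [38, 33, None, 18, None, 3, 25, None, None, 20, 27]
Preorder traversal: [38, 33, 18, 3, 25, 20, 27]


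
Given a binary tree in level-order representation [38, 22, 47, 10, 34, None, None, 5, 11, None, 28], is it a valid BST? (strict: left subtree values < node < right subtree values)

Level-order array: [38, 22, 47, 10, 34, None, None, 5, 11, None, 28]
Validate using subtree bounds (lo, hi): at each node, require lo < value < hi,
then recurse left with hi=value and right with lo=value.
Preorder trace (stopping at first violation):
  at node 38 with bounds (-inf, +inf): OK
  at node 22 with bounds (-inf, 38): OK
  at node 10 with bounds (-inf, 22): OK
  at node 5 with bounds (-inf, 10): OK
  at node 11 with bounds (10, 22): OK
  at node 34 with bounds (22, 38): OK
  at node 28 with bounds (34, 38): VIOLATION
Node 28 violates its bound: not (34 < 28 < 38).
Result: Not a valid BST


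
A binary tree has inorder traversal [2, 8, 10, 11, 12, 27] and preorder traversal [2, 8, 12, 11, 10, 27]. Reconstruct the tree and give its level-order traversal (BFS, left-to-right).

Inorder:  [2, 8, 10, 11, 12, 27]
Preorder: [2, 8, 12, 11, 10, 27]
Algorithm: preorder visits root first, so consume preorder in order;
for each root, split the current inorder slice at that value into
left-subtree inorder and right-subtree inorder, then recurse.
Recursive splits:
  root=2; inorder splits into left=[], right=[8, 10, 11, 12, 27]
  root=8; inorder splits into left=[], right=[10, 11, 12, 27]
  root=12; inorder splits into left=[10, 11], right=[27]
  root=11; inorder splits into left=[10], right=[]
  root=10; inorder splits into left=[], right=[]
  root=27; inorder splits into left=[], right=[]
Reconstructed level-order: [2, 8, 12, 11, 27, 10]


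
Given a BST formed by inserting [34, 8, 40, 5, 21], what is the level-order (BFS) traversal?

Tree insertion order: [34, 8, 40, 5, 21]
Tree (level-order array): [34, 8, 40, 5, 21]
BFS from the root, enqueuing left then right child of each popped node:
  queue [34] -> pop 34, enqueue [8, 40], visited so far: [34]
  queue [8, 40] -> pop 8, enqueue [5, 21], visited so far: [34, 8]
  queue [40, 5, 21] -> pop 40, enqueue [none], visited so far: [34, 8, 40]
  queue [5, 21] -> pop 5, enqueue [none], visited so far: [34, 8, 40, 5]
  queue [21] -> pop 21, enqueue [none], visited so far: [34, 8, 40, 5, 21]
Result: [34, 8, 40, 5, 21]


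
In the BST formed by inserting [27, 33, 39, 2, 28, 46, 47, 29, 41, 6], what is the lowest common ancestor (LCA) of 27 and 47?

Tree insertion order: [27, 33, 39, 2, 28, 46, 47, 29, 41, 6]
Tree (level-order array): [27, 2, 33, None, 6, 28, 39, None, None, None, 29, None, 46, None, None, 41, 47]
In a BST, the LCA of p=27, q=47 is the first node v on the
root-to-leaf path with p <= v <= q (go left if both < v, right if both > v).
Walk from root:
  at 27: 27 <= 27 <= 47, this is the LCA
LCA = 27


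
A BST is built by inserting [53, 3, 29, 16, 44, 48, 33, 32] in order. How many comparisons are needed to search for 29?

Search path for 29: 53 -> 3 -> 29
Found: True
Comparisons: 3


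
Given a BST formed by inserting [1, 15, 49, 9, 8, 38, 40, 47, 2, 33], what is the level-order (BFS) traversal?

Tree insertion order: [1, 15, 49, 9, 8, 38, 40, 47, 2, 33]
Tree (level-order array): [1, None, 15, 9, 49, 8, None, 38, None, 2, None, 33, 40, None, None, None, None, None, 47]
BFS from the root, enqueuing left then right child of each popped node:
  queue [1] -> pop 1, enqueue [15], visited so far: [1]
  queue [15] -> pop 15, enqueue [9, 49], visited so far: [1, 15]
  queue [9, 49] -> pop 9, enqueue [8], visited so far: [1, 15, 9]
  queue [49, 8] -> pop 49, enqueue [38], visited so far: [1, 15, 9, 49]
  queue [8, 38] -> pop 8, enqueue [2], visited so far: [1, 15, 9, 49, 8]
  queue [38, 2] -> pop 38, enqueue [33, 40], visited so far: [1, 15, 9, 49, 8, 38]
  queue [2, 33, 40] -> pop 2, enqueue [none], visited so far: [1, 15, 9, 49, 8, 38, 2]
  queue [33, 40] -> pop 33, enqueue [none], visited so far: [1, 15, 9, 49, 8, 38, 2, 33]
  queue [40] -> pop 40, enqueue [47], visited so far: [1, 15, 9, 49, 8, 38, 2, 33, 40]
  queue [47] -> pop 47, enqueue [none], visited so far: [1, 15, 9, 49, 8, 38, 2, 33, 40, 47]
Result: [1, 15, 9, 49, 8, 38, 2, 33, 40, 47]


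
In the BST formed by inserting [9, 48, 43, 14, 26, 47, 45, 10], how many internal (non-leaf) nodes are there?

Tree built from: [9, 48, 43, 14, 26, 47, 45, 10]
Tree (level-order array): [9, None, 48, 43, None, 14, 47, 10, 26, 45]
Rule: An internal node has at least one child.
Per-node child counts:
  node 9: 1 child(ren)
  node 48: 1 child(ren)
  node 43: 2 child(ren)
  node 14: 2 child(ren)
  node 10: 0 child(ren)
  node 26: 0 child(ren)
  node 47: 1 child(ren)
  node 45: 0 child(ren)
Matching nodes: [9, 48, 43, 14, 47]
Count of internal (non-leaf) nodes: 5


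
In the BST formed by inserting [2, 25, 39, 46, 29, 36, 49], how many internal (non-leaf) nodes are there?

Tree built from: [2, 25, 39, 46, 29, 36, 49]
Tree (level-order array): [2, None, 25, None, 39, 29, 46, None, 36, None, 49]
Rule: An internal node has at least one child.
Per-node child counts:
  node 2: 1 child(ren)
  node 25: 1 child(ren)
  node 39: 2 child(ren)
  node 29: 1 child(ren)
  node 36: 0 child(ren)
  node 46: 1 child(ren)
  node 49: 0 child(ren)
Matching nodes: [2, 25, 39, 29, 46]
Count of internal (non-leaf) nodes: 5


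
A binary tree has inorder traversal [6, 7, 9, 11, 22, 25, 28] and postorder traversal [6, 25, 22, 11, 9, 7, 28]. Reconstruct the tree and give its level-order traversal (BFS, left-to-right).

Inorder:   [6, 7, 9, 11, 22, 25, 28]
Postorder: [6, 25, 22, 11, 9, 7, 28]
Algorithm: postorder visits root last, so walk postorder right-to-left;
each value is the root of the current inorder slice — split it at that
value, recurse on the right subtree first, then the left.
Recursive splits:
  root=28; inorder splits into left=[6, 7, 9, 11, 22, 25], right=[]
  root=7; inorder splits into left=[6], right=[9, 11, 22, 25]
  root=9; inorder splits into left=[], right=[11, 22, 25]
  root=11; inorder splits into left=[], right=[22, 25]
  root=22; inorder splits into left=[], right=[25]
  root=25; inorder splits into left=[], right=[]
  root=6; inorder splits into left=[], right=[]
Reconstructed level-order: [28, 7, 6, 9, 11, 22, 25]


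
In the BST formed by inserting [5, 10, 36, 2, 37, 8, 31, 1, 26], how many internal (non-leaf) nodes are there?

Tree built from: [5, 10, 36, 2, 37, 8, 31, 1, 26]
Tree (level-order array): [5, 2, 10, 1, None, 8, 36, None, None, None, None, 31, 37, 26]
Rule: An internal node has at least one child.
Per-node child counts:
  node 5: 2 child(ren)
  node 2: 1 child(ren)
  node 1: 0 child(ren)
  node 10: 2 child(ren)
  node 8: 0 child(ren)
  node 36: 2 child(ren)
  node 31: 1 child(ren)
  node 26: 0 child(ren)
  node 37: 0 child(ren)
Matching nodes: [5, 2, 10, 36, 31]
Count of internal (non-leaf) nodes: 5


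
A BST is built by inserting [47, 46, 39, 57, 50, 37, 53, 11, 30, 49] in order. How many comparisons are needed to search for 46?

Search path for 46: 47 -> 46
Found: True
Comparisons: 2


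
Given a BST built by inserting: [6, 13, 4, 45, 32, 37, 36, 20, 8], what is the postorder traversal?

Tree insertion order: [6, 13, 4, 45, 32, 37, 36, 20, 8]
Tree (level-order array): [6, 4, 13, None, None, 8, 45, None, None, 32, None, 20, 37, None, None, 36]
Postorder traversal: [4, 8, 20, 36, 37, 32, 45, 13, 6]


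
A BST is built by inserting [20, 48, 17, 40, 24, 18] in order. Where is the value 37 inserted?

Starting tree (level order): [20, 17, 48, None, 18, 40, None, None, None, 24]
Insertion path: 20 -> 48 -> 40 -> 24
Result: insert 37 as right child of 24
Final tree (level order): [20, 17, 48, None, 18, 40, None, None, None, 24, None, None, 37]


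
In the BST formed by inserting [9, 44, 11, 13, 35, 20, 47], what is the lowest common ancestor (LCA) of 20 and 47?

Tree insertion order: [9, 44, 11, 13, 35, 20, 47]
Tree (level-order array): [9, None, 44, 11, 47, None, 13, None, None, None, 35, 20]
In a BST, the LCA of p=20, q=47 is the first node v on the
root-to-leaf path with p <= v <= q (go left if both < v, right if both > v).
Walk from root:
  at 9: both 20 and 47 > 9, go right
  at 44: 20 <= 44 <= 47, this is the LCA
LCA = 44


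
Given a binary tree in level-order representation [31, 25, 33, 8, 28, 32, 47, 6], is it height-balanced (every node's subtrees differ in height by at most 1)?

Tree (level-order array): [31, 25, 33, 8, 28, 32, 47, 6]
Definition: a tree is height-balanced if, at every node, |h(left) - h(right)| <= 1 (empty subtree has height -1).
Bottom-up per-node check:
  node 6: h_left=-1, h_right=-1, diff=0 [OK], height=0
  node 8: h_left=0, h_right=-1, diff=1 [OK], height=1
  node 28: h_left=-1, h_right=-1, diff=0 [OK], height=0
  node 25: h_left=1, h_right=0, diff=1 [OK], height=2
  node 32: h_left=-1, h_right=-1, diff=0 [OK], height=0
  node 47: h_left=-1, h_right=-1, diff=0 [OK], height=0
  node 33: h_left=0, h_right=0, diff=0 [OK], height=1
  node 31: h_left=2, h_right=1, diff=1 [OK], height=3
All nodes satisfy the balance condition.
Result: Balanced


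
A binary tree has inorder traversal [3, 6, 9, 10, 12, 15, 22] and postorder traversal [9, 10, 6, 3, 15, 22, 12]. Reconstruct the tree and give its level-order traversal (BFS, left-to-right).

Inorder:   [3, 6, 9, 10, 12, 15, 22]
Postorder: [9, 10, 6, 3, 15, 22, 12]
Algorithm: postorder visits root last, so walk postorder right-to-left;
each value is the root of the current inorder slice — split it at that
value, recurse on the right subtree first, then the left.
Recursive splits:
  root=12; inorder splits into left=[3, 6, 9, 10], right=[15, 22]
  root=22; inorder splits into left=[15], right=[]
  root=15; inorder splits into left=[], right=[]
  root=3; inorder splits into left=[], right=[6, 9, 10]
  root=6; inorder splits into left=[], right=[9, 10]
  root=10; inorder splits into left=[9], right=[]
  root=9; inorder splits into left=[], right=[]
Reconstructed level-order: [12, 3, 22, 6, 15, 10, 9]


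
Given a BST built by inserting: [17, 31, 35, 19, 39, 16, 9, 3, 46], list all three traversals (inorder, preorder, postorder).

Tree insertion order: [17, 31, 35, 19, 39, 16, 9, 3, 46]
Tree (level-order array): [17, 16, 31, 9, None, 19, 35, 3, None, None, None, None, 39, None, None, None, 46]
Inorder (L, root, R): [3, 9, 16, 17, 19, 31, 35, 39, 46]
Preorder (root, L, R): [17, 16, 9, 3, 31, 19, 35, 39, 46]
Postorder (L, R, root): [3, 9, 16, 19, 46, 39, 35, 31, 17]


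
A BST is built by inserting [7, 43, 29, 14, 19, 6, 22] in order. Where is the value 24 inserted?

Starting tree (level order): [7, 6, 43, None, None, 29, None, 14, None, None, 19, None, 22]
Insertion path: 7 -> 43 -> 29 -> 14 -> 19 -> 22
Result: insert 24 as right child of 22
Final tree (level order): [7, 6, 43, None, None, 29, None, 14, None, None, 19, None, 22, None, 24]


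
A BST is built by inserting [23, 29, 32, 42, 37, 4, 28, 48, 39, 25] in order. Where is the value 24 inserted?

Starting tree (level order): [23, 4, 29, None, None, 28, 32, 25, None, None, 42, None, None, 37, 48, None, 39]
Insertion path: 23 -> 29 -> 28 -> 25
Result: insert 24 as left child of 25
Final tree (level order): [23, 4, 29, None, None, 28, 32, 25, None, None, 42, 24, None, 37, 48, None, None, None, 39]


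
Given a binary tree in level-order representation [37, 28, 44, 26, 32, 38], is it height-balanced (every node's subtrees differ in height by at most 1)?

Tree (level-order array): [37, 28, 44, 26, 32, 38]
Definition: a tree is height-balanced if, at every node, |h(left) - h(right)| <= 1 (empty subtree has height -1).
Bottom-up per-node check:
  node 26: h_left=-1, h_right=-1, diff=0 [OK], height=0
  node 32: h_left=-1, h_right=-1, diff=0 [OK], height=0
  node 28: h_left=0, h_right=0, diff=0 [OK], height=1
  node 38: h_left=-1, h_right=-1, diff=0 [OK], height=0
  node 44: h_left=0, h_right=-1, diff=1 [OK], height=1
  node 37: h_left=1, h_right=1, diff=0 [OK], height=2
All nodes satisfy the balance condition.
Result: Balanced


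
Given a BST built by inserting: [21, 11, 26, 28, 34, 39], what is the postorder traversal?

Tree insertion order: [21, 11, 26, 28, 34, 39]
Tree (level-order array): [21, 11, 26, None, None, None, 28, None, 34, None, 39]
Postorder traversal: [11, 39, 34, 28, 26, 21]


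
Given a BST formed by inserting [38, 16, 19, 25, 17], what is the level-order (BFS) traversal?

Tree insertion order: [38, 16, 19, 25, 17]
Tree (level-order array): [38, 16, None, None, 19, 17, 25]
BFS from the root, enqueuing left then right child of each popped node:
  queue [38] -> pop 38, enqueue [16], visited so far: [38]
  queue [16] -> pop 16, enqueue [19], visited so far: [38, 16]
  queue [19] -> pop 19, enqueue [17, 25], visited so far: [38, 16, 19]
  queue [17, 25] -> pop 17, enqueue [none], visited so far: [38, 16, 19, 17]
  queue [25] -> pop 25, enqueue [none], visited so far: [38, 16, 19, 17, 25]
Result: [38, 16, 19, 17, 25]


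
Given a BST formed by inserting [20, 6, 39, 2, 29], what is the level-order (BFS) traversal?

Tree insertion order: [20, 6, 39, 2, 29]
Tree (level-order array): [20, 6, 39, 2, None, 29]
BFS from the root, enqueuing left then right child of each popped node:
  queue [20] -> pop 20, enqueue [6, 39], visited so far: [20]
  queue [6, 39] -> pop 6, enqueue [2], visited so far: [20, 6]
  queue [39, 2] -> pop 39, enqueue [29], visited so far: [20, 6, 39]
  queue [2, 29] -> pop 2, enqueue [none], visited so far: [20, 6, 39, 2]
  queue [29] -> pop 29, enqueue [none], visited so far: [20, 6, 39, 2, 29]
Result: [20, 6, 39, 2, 29]
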